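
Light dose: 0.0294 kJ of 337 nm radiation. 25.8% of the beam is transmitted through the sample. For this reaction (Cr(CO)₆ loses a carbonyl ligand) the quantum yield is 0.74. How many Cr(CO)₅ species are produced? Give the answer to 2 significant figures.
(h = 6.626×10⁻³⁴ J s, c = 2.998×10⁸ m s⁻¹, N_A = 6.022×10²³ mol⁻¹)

Photon energy at 337 nm: hc/λ = (6.626×10⁻³⁴)(2.998×10⁸)/(337×10⁻⁹) = 5.895×10⁻¹⁹ J.
Incident energy: 0.0294 kJ = 29.4 J.
Photons incident: 29.4 / 5.895×10⁻¹⁹ = 4.987×10¹⁹, i.e. 4.987×10¹⁹/6.022×10²³ = 8.281×10⁻⁵ mol.
Fraction absorbed: 1 − 25.8/100 = 0.7420.
Photons absorbed: 0.7420 × 8.281×10⁻⁵ = 6.145×10⁻⁵ mol.
Product: Φ × n_abs = 0.74 × 6.145×10⁻⁵ = 4.547×10⁻⁵ mol.
As a count: 4.547×10⁻⁵ × 6.022×10²³ = 2.7×10¹⁹.

2.7×10¹⁹ species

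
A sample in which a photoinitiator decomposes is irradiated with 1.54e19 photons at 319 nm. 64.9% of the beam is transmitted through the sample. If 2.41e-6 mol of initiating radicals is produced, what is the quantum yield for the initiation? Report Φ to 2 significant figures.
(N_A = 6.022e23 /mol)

Moles of photons: 1.54e19 / 6.022e23 = 2.557e-5 mol.
Fraction absorbed: 1 − 64.9/100 = 0.3510.
Photons absorbed: 0.3510 × 2.557e-5 = 8.975e-6 mol.
Φ = 2.41e-6 mol / 8.975e-6 mol photons = 0.27.

Φ = 0.27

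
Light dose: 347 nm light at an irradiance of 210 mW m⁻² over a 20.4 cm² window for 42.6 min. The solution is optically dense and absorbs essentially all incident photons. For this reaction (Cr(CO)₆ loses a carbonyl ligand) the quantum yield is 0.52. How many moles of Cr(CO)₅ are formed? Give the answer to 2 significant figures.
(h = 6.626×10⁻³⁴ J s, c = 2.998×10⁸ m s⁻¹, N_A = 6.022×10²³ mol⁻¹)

1.7×10⁻⁶ mol

Photon energy at 347 nm: hc/λ = (6.626×10⁻³⁴)(2.998×10⁸)/(347×10⁻⁹) = 5.725×10⁻¹⁹ J.
Energy delivered: (210 mW m⁻²)(20.4×10⁻⁴ m²)(2556 s) = 1.095 J.
Photons incident: 1.095 / 5.725×10⁻¹⁹ = 1.913×10¹⁸, i.e. 1.913×10¹⁸/6.022×10²³ = 3.177×10⁻⁶ mol.
Product: Φ × n_abs = 0.52 × 3.177×10⁻⁶ = 1.652×10⁻⁶ mol.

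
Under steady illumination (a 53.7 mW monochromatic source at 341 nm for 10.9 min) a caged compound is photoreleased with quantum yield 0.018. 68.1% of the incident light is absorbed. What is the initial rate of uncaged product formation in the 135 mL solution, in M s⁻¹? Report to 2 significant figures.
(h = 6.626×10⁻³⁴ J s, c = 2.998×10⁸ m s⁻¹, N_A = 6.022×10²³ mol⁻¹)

1.4×10⁻⁸ M s⁻¹

Photon energy at 341 nm: hc/λ = (6.626×10⁻³⁴)(2.998×10⁸)/(341×10⁻⁹) = 5.825×10⁻¹⁹ J.
Energy delivered: (53.7 mW)(654 s) = 35.12 J.
Photons incident: 35.12 / 5.825×10⁻¹⁹ = 6.029×10¹⁹, i.e. 6.029×10¹⁹/6.022×10²³ = 1.001×10⁻⁴ mol.
Photons absorbed: 0.681 × 1.001×10⁻⁴ = 6.817×10⁻⁵ mol.
Product formed: 0.018 × 6.817×10⁻⁵ = 1.227×10⁻⁶ mol.
Rate: 1.227×10⁻⁶ mol / (654 s × 0.135 L) = 1.4×10⁻⁸ M s⁻¹.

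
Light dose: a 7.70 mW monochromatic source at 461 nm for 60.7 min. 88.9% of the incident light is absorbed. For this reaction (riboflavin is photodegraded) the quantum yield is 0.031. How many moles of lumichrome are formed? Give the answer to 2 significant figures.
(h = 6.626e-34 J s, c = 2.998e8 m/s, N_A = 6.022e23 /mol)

3.0e-6 mol

Photon energy at 461 nm: hc/λ = (6.626e-34)(2.998e8)/(461e-9) = 4.309e-19 J.
Energy delivered: (7.70 mW)(3642 s) = 28.04 J.
Photons incident: 28.04 / 4.309e-19 = 6.507e19, i.e. 6.507e19/6.022e23 = 1.081e-4 mol.
Photons absorbed: 0.889 × 1.081e-4 = 9.610e-5 mol.
Product: Φ × n_abs = 0.031 × 9.610e-5 = 2.979e-6 mol.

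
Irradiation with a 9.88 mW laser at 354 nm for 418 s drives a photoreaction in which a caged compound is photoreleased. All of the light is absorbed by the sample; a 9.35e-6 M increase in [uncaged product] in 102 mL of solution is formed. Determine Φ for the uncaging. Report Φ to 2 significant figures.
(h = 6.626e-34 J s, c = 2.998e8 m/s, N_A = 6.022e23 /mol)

Φ = 0.078

Product: (9.35e-6 M)(0.102 L) = 9.537e-7 mol.
Photon energy at 354 nm: hc/λ = (6.626e-34)(2.998e8)/(354e-9) = 5.612e-19 J.
Energy delivered: (9.88 mW)(418 s) = 4.130 J.
Photons incident: 4.130 / 5.612e-19 = 7.359e18, i.e. 7.359e18/6.022e23 = 1.222e-5 mol.
Φ = 9.537e-7 mol / 1.222e-5 mol photons = 0.078.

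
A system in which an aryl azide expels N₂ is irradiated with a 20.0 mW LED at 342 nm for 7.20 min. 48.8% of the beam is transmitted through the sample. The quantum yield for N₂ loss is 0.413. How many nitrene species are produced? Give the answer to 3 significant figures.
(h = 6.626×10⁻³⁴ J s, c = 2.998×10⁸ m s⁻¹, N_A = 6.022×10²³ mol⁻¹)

Photon energy at 342 nm: hc/λ = (6.626×10⁻³⁴)(2.998×10⁸)/(342×10⁻⁹) = 5.808×10⁻¹⁹ J.
Energy delivered: (20.0 mW)(432 s) = 8.640 J.
Photons incident: 8.640 / 5.808×10⁻¹⁹ = 1.488×10¹⁹, i.e. 1.488×10¹⁹/6.022×10²³ = 2.471×10⁻⁵ mol.
Fraction absorbed: 1 − 48.8/100 = 0.5120.
Photons absorbed: 0.5120 × 2.471×10⁻⁵ = 1.265×10⁻⁵ mol.
Product: Φ × n_abs = 0.413 × 1.265×10⁻⁵ = 5.224×10⁻⁶ mol.
As a count: 5.224×10⁻⁶ × 6.022×10²³ = 3.15×10¹⁸.

3.15×10¹⁸ species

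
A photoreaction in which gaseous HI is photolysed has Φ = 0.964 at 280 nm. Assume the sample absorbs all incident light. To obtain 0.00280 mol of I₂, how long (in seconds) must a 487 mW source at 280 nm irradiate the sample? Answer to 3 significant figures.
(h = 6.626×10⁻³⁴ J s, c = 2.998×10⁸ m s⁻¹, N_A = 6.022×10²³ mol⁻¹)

t ≈ 2550 s

Photons that must be absorbed: 0.00280 / 0.964 = 0.002905 mol.
Photon energy: hc/λ = 7.095×10⁻¹⁹ J; per mole, 4.273×10⁵ J mol⁻¹.
Energy required: 0.002905 × 4.273×10⁵ = 1241 J.
Time: 1241 J / 0.487 W = 2550 s.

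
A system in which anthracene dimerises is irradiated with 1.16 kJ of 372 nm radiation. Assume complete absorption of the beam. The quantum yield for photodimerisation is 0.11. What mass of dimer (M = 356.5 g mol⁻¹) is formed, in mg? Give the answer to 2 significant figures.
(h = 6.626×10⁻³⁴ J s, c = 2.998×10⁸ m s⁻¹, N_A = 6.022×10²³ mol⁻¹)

Photon energy at 372 nm: hc/λ = (6.626×10⁻³⁴)(2.998×10⁸)/(372×10⁻⁹) = 5.340×10⁻¹⁹ J.
Incident energy: 1.16 kJ = 1160 J.
Photons incident: 1160 / 5.340×10⁻¹⁹ = 2.172×10²¹, i.e. 2.172×10²¹/6.022×10²³ = 0.003607 mol.
Product: Φ × n_abs = 0.11 × 0.003607 = 3.968×10⁻⁴ mol.
Mass: 3.968×10⁻⁴ × 356.5 = 0.1415 g = 140 mg.

140 mg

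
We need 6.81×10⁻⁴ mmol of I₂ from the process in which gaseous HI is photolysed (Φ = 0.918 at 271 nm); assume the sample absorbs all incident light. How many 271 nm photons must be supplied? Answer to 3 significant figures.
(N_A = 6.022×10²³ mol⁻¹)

Product: 6.81×10⁻⁴ mmol = 6.81×10⁻⁷ mol.
Photons that must be absorbed: 6.81×10⁻⁷ / 0.918 = 7.418×10⁻⁷ mol.
Photon count: 7.418×10⁻⁷ × 6.022×10²³ = 4.47×10¹⁷.

4.47×10¹⁷ photons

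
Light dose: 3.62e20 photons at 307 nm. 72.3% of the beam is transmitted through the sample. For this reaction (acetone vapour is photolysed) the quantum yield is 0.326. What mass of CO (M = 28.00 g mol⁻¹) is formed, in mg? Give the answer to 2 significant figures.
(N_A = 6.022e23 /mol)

1.5 mg

Moles of photons: 3.62e20 / 6.022e23 = 6.011e-4 mol.
Fraction absorbed: 1 − 72.3/100 = 0.2770.
Photons absorbed: 0.2770 × 6.011e-4 = 1.665e-4 mol.
Product: Φ × n_abs = 0.326 × 1.665e-4 = 5.428e-5 mol.
Mass: 5.428e-5 × 28.00 = 0.001520 g = 1.5 mg.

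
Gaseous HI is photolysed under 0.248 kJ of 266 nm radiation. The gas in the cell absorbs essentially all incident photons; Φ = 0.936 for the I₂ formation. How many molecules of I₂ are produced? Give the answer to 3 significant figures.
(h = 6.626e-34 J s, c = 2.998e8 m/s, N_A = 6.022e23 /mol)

3.11e20 molecules

Photon energy at 266 nm: hc/λ = (6.626e-34)(2.998e8)/(266e-9) = 7.468e-19 J.
Incident energy: 0.248 kJ = 248 J.
Photons incident: 248 / 7.468e-19 = 3.321e20, i.e. 3.321e20/6.022e23 = 5.515e-4 mol.
Product: Φ × n_abs = 0.936 × 5.515e-4 = 5.162e-4 mol.
As a count: 5.162e-4 × 6.022e23 = 3.11e20.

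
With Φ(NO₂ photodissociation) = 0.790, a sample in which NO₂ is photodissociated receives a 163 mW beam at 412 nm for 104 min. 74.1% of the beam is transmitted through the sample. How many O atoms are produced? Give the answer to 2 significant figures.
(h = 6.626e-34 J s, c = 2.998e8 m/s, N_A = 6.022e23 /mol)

Photon energy at 412 nm: hc/λ = (6.626e-34)(2.998e8)/(412e-9) = 4.822e-19 J.
Energy delivered: (163 mW)(6240 s) = 1017 J.
Photons incident: 1017 / 4.822e-19 = 2.109e21, i.e. 2.109e21/6.022e23 = 0.003502 mol.
Fraction absorbed: 1 − 74.1/100 = 0.2590.
Photons absorbed: 0.2590 × 0.003502 = 9.070e-4 mol.
Product: Φ × n_abs = 0.790 × 9.070e-4 = 7.165e-4 mol.
As a count: 7.165e-4 × 6.022e23 = 4.3e20.

4.3e20 atoms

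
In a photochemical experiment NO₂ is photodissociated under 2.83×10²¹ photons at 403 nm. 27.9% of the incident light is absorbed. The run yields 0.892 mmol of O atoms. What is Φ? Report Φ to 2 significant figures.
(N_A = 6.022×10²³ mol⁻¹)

Product: 0.892 mmol = 8.92×10⁻⁴ mol.
Moles of photons: 2.83×10²¹ / 6.022×10²³ = 0.004699 mol.
Photons absorbed: 0.279 × 0.004699 = 0.001311 mol.
Φ = 8.92×10⁻⁴ mol / 0.001311 mol photons = 0.68.

Φ = 0.68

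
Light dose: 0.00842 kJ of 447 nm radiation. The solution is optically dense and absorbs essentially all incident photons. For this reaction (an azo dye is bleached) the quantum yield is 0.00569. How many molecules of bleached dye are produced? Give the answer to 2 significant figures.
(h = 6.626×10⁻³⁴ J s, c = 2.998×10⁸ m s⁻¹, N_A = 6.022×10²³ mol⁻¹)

1.1×10¹⁷ molecules

Photon energy at 447 nm: hc/λ = (6.626×10⁻³⁴)(2.998×10⁸)/(447×10⁻⁹) = 4.444×10⁻¹⁹ J.
Incident energy: 0.00842 kJ = 8.42 J.
Photons incident: 8.42 / 4.444×10⁻¹⁹ = 1.895×10¹⁹, i.e. 1.895×10¹⁹/6.022×10²³ = 3.147×10⁻⁵ mol.
Product: Φ × n_abs = 0.00569 × 3.147×10⁻⁵ = 1.791×10⁻⁷ mol.
As a count: 1.791×10⁻⁷ × 6.022×10²³ = 1.1×10¹⁷.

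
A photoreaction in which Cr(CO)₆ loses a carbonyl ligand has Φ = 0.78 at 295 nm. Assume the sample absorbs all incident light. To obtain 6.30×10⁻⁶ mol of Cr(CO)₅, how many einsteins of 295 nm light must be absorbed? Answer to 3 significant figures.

8.08×10⁻⁶ einstein

Photons that must be absorbed: 6.30×10⁻⁶ / 0.78 = 8.077×10⁻⁶ mol.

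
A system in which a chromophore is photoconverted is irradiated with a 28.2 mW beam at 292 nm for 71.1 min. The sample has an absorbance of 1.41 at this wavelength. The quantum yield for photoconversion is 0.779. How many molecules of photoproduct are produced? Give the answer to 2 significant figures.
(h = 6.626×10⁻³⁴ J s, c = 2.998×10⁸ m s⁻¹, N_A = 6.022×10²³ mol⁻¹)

Photon energy at 292 nm: hc/λ = (6.626×10⁻³⁴)(2.998×10⁸)/(292×10⁻⁹) = 6.803×10⁻¹⁹ J.
Energy delivered: (28.2 mW)(4266 s) = 120.3 J.
Photons incident: 120.3 / 6.803×10⁻¹⁹ = 1.768×10²⁰, i.e. 1.768×10²⁰/6.022×10²³ = 2.936×10⁻⁴ mol.
Fraction absorbed: 1 − 10^(−1.41) = 0.9611.
Photons absorbed: 0.9611 × 2.936×10⁻⁴ = 2.822×10⁻⁴ mol.
Product: Φ × n_abs = 0.779 × 2.822×10⁻⁴ = 2.198×10⁻⁴ mol.
As a count: 2.198×10⁻⁴ × 6.022×10²³ = 1.3×10²⁰.

1.3×10²⁰ molecules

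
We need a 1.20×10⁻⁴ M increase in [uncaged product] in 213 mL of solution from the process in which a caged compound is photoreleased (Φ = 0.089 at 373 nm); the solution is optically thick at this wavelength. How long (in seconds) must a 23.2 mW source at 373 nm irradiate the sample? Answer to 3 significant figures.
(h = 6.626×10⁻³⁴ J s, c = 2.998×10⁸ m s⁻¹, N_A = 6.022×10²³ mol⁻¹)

Product: (1.20×10⁻⁴ M)(0.213 L) = 2.556×10⁻⁵ mol.
Photons that must be absorbed: 2.556×10⁻⁵ / 0.089 = 2.872×10⁻⁴ mol.
Photon energy: hc/λ = 5.326×10⁻¹⁹ J; per mole, 3.207×10⁵ J mol⁻¹.
Energy required: 2.872×10⁻⁴ × 3.207×10⁵ = 92.11 J.
Time: 92.11 J / 0.0232 W = 3970 s.

t ≈ 3970 s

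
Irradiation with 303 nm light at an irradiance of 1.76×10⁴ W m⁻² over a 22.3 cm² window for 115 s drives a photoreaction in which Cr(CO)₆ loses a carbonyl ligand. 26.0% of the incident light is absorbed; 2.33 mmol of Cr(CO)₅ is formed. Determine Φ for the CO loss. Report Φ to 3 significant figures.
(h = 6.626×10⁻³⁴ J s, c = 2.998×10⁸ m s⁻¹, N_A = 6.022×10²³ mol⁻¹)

Φ = 0.784

Product: 2.33 mmol = 0.00233 mol.
Photon energy at 303 nm: hc/λ = (6.626×10⁻³⁴)(2.998×10⁸)/(303×10⁻⁹) = 6.556×10⁻¹⁹ J.
Energy delivered: (1.76×10⁴ W m⁻²)(22.3×10⁻⁴ m²)(115 s) = 4514 J.
Photons incident: 4514 / 6.556×10⁻¹⁹ = 6.885×10²¹, i.e. 6.885×10²¹/6.022×10²³ = 0.01143 mol.
Photons absorbed: 0.260 × 0.01143 = 0.002972 mol.
Φ = 0.00233 mol / 0.002972 mol photons = 0.784.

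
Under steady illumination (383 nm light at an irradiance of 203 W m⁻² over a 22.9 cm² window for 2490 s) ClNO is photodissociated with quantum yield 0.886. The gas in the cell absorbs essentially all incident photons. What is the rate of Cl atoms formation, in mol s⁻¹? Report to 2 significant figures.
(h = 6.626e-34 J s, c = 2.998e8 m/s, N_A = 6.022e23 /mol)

1.3e-6 mol s⁻¹

Photon energy at 383 nm: hc/λ = (6.626e-34)(2.998e8)/(383e-9) = 5.187e-19 J.
Energy delivered: (203 W m⁻²)(22.9e-4 m²)(2490 s) = 1158 J.
Photons incident: 1158 / 5.187e-19 = 2.233e21, i.e. 2.233e21/6.022e23 = 0.003708 mol.
Product formed: 0.886 × 0.003708 = 0.003285 mol.
Rate: 0.003285 / 2490 s = 1.3e-6 mol s⁻¹.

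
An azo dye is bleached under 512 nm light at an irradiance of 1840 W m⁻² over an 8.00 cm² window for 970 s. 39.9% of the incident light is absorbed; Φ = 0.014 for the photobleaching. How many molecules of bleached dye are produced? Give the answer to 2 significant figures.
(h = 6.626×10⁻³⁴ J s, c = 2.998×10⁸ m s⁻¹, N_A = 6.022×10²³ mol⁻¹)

Photon energy at 512 nm: hc/λ = (6.626×10⁻³⁴)(2.998×10⁸)/(512×10⁻⁹) = 3.880×10⁻¹⁹ J.
Energy delivered: (1840 W m⁻²)(8.00×10⁻⁴ m²)(970 s) = 1428 J.
Photons incident: 1428 / 3.880×10⁻¹⁹ = 3.680×10²¹, i.e. 3.680×10²¹/6.022×10²³ = 0.006111 mol.
Photons absorbed: 0.399 × 0.006111 = 0.002438 mol.
Product: Φ × n_abs = 0.014 × 0.002438 = 3.413×10⁻⁵ mol.
As a count: 3.413×10⁻⁵ × 6.022×10²³ = 2.1×10¹⁹.

2.1×10¹⁹ molecules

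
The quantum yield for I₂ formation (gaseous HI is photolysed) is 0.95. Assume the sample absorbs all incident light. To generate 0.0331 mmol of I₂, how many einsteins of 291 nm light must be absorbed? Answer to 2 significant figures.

Product: 0.0331 mmol = 3.31e-5 mol.
Photons that must be absorbed: 3.31e-5 / 0.95 = 3.484e-5 mol.

3.5e-5 einstein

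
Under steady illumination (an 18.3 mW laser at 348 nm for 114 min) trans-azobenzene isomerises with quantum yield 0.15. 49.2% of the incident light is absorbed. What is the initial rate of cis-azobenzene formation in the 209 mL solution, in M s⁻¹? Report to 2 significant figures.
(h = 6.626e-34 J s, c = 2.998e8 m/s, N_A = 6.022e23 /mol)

Photon energy at 348 nm: hc/λ = (6.626e-34)(2.998e8)/(348e-9) = 5.708e-19 J.
Energy delivered: (18.3 mW)(6840 s) = 125.2 J.
Photons incident: 125.2 / 5.708e-19 = 2.193e20, i.e. 2.193e20/6.022e23 = 3.642e-4 mol.
Photons absorbed: 0.492 × 3.642e-4 = 1.792e-4 mol.
Product formed: 0.15 × 1.792e-4 = 2.688e-5 mol.
Rate: 2.688e-5 mol / (6840 s × 0.209 L) = 1.9e-8 M s⁻¹.

1.9e-8 M s⁻¹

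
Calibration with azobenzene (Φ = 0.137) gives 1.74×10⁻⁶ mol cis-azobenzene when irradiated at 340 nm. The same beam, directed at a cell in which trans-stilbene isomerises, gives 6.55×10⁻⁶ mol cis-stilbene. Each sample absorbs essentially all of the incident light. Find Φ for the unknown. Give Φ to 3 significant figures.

Φ = 0.516

Photons absorbed by the actinometer: 1.74×10⁻⁶ / 0.137 = 1.270×10⁻⁵ mol.
Φ(unknown) = 6.55×10⁻⁶ / 1.270×10⁻⁵ = 0.516.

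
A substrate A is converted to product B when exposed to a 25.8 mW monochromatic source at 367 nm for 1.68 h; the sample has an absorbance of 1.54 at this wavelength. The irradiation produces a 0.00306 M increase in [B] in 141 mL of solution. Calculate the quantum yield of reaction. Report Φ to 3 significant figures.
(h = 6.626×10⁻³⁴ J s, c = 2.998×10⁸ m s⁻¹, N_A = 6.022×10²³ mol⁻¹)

Product: (0.00306 M)(0.141 L) = 4.315×10⁻⁴ mol.
Photon energy at 367 nm: hc/λ = (6.626×10⁻³⁴)(2.998×10⁸)/(367×10⁻⁹) = 5.413×10⁻¹⁹ J.
Energy delivered: (25.8 mW)(6048 s) = 156.0 J.
Photons incident: 156.0 / 5.413×10⁻¹⁹ = 2.882×10²⁰, i.e. 2.882×10²⁰/6.022×10²³ = 4.786×10⁻⁴ mol.
Fraction absorbed: 1 − 10^(−1.54) = 0.9712.
Photons absorbed: 0.9712 × 4.786×10⁻⁴ = 4.648×10⁻⁴ mol.
Φ = 4.315×10⁻⁴ mol / 4.648×10⁻⁴ mol photons = 0.928.

Φ = 0.928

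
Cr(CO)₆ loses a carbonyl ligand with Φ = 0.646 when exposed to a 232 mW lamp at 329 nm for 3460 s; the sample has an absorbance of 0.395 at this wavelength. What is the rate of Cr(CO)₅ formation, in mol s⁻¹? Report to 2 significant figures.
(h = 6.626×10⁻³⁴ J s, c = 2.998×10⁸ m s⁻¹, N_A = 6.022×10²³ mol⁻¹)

2.5×10⁻⁷ mol s⁻¹

Photon energy at 329 nm: hc/λ = (6.626×10⁻³⁴)(2.998×10⁸)/(329×10⁻⁹) = 6.038×10⁻¹⁹ J.
Energy delivered: (232 mW)(3460 s) = 802.7 J.
Photons incident: 802.7 / 6.038×10⁻¹⁹ = 1.329×10²¹, i.e. 1.329×10²¹/6.022×10²³ = 0.002207 mol.
Fraction absorbed: 1 − 10^(−0.395) = 0.5973.
Photons absorbed: 0.5973 × 0.002207 = 0.001318 mol.
Product formed: 0.646 × 0.001318 = 8.514×10⁻⁴ mol.
Rate: 8.514×10⁻⁴ / 3460 s = 2.5×10⁻⁷ mol s⁻¹.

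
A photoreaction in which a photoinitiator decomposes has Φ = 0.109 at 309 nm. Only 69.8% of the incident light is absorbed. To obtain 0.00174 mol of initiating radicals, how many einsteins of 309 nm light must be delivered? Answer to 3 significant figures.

0.0229 einstein

Photons that must be absorbed: 0.00174 / 0.109 = 0.01596 mol.
Incident photons needed: 0.01596 / 0.698 = 0.02287 mol.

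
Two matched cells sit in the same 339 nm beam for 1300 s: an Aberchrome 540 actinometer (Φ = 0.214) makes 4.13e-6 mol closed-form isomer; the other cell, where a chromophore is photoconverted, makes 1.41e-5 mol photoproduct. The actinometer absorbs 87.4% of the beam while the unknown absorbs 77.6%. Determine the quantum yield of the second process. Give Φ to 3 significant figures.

Φ = 0.823

Photons absorbed by the actinometer: 4.13e-6 / 0.214 = 1.930e-5 mol.
Incident flux: 1.930e-5 / 0.874 = 2.208e-5 einstein.
Absorbed by unknown: 0.776 × 2.208e-5 = 1.713e-5 mol.
Φ(unknown) = 1.41e-5 / 1.713e-5 = 0.823.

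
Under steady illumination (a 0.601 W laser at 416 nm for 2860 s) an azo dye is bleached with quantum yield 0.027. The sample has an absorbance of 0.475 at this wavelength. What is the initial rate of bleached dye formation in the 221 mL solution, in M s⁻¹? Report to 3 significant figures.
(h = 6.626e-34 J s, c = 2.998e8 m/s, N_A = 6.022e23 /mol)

1.70e-7 M s⁻¹

Photon energy at 416 nm: hc/λ = (6.626e-34)(2.998e8)/(416e-9) = 4.775e-19 J.
Energy delivered: (0.601 W)(2860 s) = 1719 J.
Photons incident: 1719 / 4.775e-19 = 3.600e21, i.e. 3.600e21/6.022e23 = 0.005978 mol.
Fraction absorbed: 1 − 10^(−0.475) = 0.6650.
Photons absorbed: 0.6650 × 0.005978 = 0.003975 mol.
Product formed: 0.027 × 0.003975 = 1.073e-4 mol.
Rate: 1.073e-4 mol / (2860 s × 0.221 L) = 1.70e-7 M s⁻¹.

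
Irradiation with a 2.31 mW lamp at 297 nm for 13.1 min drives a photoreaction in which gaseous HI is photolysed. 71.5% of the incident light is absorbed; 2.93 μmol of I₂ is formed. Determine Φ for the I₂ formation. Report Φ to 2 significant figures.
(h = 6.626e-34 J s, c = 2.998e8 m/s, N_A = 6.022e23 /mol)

Φ = 0.91

Product: 2.93 μmol = 2.93e-6 mol.
Photon energy at 297 nm: hc/λ = (6.626e-34)(2.998e8)/(297e-9) = 6.688e-19 J.
Energy delivered: (2.31 mW)(786 s) = 1.816 J.
Photons incident: 1.816 / 6.688e-19 = 2.715e18, i.e. 2.715e18/6.022e23 = 4.508e-6 mol.
Photons absorbed: 0.715 × 4.508e-6 = 3.223e-6 mol.
Φ = 2.93e-6 mol / 3.223e-6 mol photons = 0.91.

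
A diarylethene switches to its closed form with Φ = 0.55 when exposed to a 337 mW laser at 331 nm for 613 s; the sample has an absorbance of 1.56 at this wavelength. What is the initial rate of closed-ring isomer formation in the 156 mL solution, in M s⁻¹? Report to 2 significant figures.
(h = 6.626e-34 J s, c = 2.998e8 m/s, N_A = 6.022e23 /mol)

3.2e-6 M s⁻¹

Photon energy at 331 nm: hc/λ = (6.626e-34)(2.998e8)/(331e-9) = 6.001e-19 J.
Energy delivered: (337 mW)(613 s) = 206.6 J.
Photons incident: 206.6 / 6.001e-19 = 3.443e20, i.e. 3.443e20/6.022e23 = 5.717e-4 mol.
Fraction absorbed: 1 − 10^(−1.56) = 0.9725.
Photons absorbed: 0.9725 × 5.717e-4 = 5.560e-4 mol.
Product formed: 0.55 × 5.560e-4 = 3.058e-4 mol.
Rate: 3.058e-4 mol / (613 s × 0.156 L) = 3.2e-6 M s⁻¹.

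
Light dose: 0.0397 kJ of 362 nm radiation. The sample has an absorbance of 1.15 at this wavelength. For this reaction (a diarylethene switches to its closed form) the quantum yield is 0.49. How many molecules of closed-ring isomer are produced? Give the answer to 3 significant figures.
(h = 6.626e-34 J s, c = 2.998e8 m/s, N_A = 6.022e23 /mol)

Photon energy at 362 nm: hc/λ = (6.626e-34)(2.998e8)/(362e-9) = 5.487e-19 J.
Incident energy: 0.0397 kJ = 39.7 J.
Photons incident: 39.7 / 5.487e-19 = 7.235e19, i.e. 7.235e19/6.022e23 = 1.201e-4 mol.
Fraction absorbed: 1 − 10^(−1.15) = 0.9292.
Photons absorbed: 0.9292 × 1.201e-4 = 1.116e-4 mol.
Product: Φ × n_abs = 0.49 × 1.116e-4 = 5.468e-5 mol.
As a count: 5.468e-5 × 6.022e23 = 3.29e19.

3.29e19 molecules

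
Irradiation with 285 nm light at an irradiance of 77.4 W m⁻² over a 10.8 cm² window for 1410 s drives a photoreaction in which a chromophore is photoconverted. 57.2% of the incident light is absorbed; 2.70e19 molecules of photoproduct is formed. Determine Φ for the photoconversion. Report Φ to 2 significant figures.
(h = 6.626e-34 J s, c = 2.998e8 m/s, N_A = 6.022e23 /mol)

Φ = 0.28

Product: 2.70e19 / 6.022e23 = 4.484e-5 mol.
Photon energy at 285 nm: hc/λ = (6.626e-34)(2.998e8)/(285e-9) = 6.970e-19 J.
Energy delivered: (77.4 W m⁻²)(10.8e-4 m²)(1410 s) = 117.9 J.
Photons incident: 117.9 / 6.970e-19 = 1.692e20, i.e. 1.692e20/6.022e23 = 2.810e-4 mol.
Photons absorbed: 0.572 × 2.810e-4 = 1.607e-4 mol.
Φ = 4.484e-5 mol / 1.607e-4 mol photons = 0.28.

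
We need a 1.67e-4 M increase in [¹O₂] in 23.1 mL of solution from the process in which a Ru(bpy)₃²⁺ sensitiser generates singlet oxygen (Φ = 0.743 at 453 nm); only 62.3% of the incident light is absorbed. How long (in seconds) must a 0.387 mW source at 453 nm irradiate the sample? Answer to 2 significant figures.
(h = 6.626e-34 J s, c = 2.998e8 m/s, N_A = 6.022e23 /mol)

t ≈ 5700 s

Product: (1.67e-4 M)(0.0231 L) = 3.858e-6 mol.
Photons that must be absorbed: 3.858e-6 / 0.743 = 5.192e-6 mol.
Incident photons needed: 5.192e-6 / 0.623 = 8.334e-6 mol.
Photon energy: hc/λ = 4.385e-19 J; per mole, 2.641e5 J mol⁻¹.
Energy required: 8.334e-6 × 2.641e5 = 2.201 J.
Time: 2.201 J / 0.000387 W = 5700 s.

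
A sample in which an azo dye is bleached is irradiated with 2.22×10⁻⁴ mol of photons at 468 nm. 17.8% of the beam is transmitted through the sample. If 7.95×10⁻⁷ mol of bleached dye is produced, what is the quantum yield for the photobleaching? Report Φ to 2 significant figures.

Φ = 0.0044

Fraction absorbed: 1 − 17.8/100 = 0.8220.
Photons absorbed: 0.8220 × 2.22×10⁻⁴ = 1.825×10⁻⁴ mol.
Φ = 7.95×10⁻⁷ mol / 1.825×10⁻⁴ mol photons = 0.0044.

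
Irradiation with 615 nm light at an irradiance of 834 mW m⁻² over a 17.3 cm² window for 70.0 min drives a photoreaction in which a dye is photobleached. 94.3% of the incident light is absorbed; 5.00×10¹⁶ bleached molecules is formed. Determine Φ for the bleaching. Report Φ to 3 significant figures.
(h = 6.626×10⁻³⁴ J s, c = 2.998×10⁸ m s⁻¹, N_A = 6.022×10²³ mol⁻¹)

Φ = 0.00283

Product: 5.00×10¹⁶ / 6.022×10²³ = 8.303×10⁻⁸ mol.
Photon energy at 615 nm: hc/λ = (6.626×10⁻³⁴)(2.998×10⁸)/(615×10⁻⁹) = 3.230×10⁻¹⁹ J.
Energy delivered: (834 mW m⁻²)(17.3×10⁻⁴ m²)(4200 s) = 6.060 J.
Photons incident: 6.060 / 3.230×10⁻¹⁹ = 1.876×10¹⁹, i.e. 1.876×10¹⁹/6.022×10²³ = 3.115×10⁻⁵ mol.
Photons absorbed: 0.943 × 3.115×10⁻⁵ = 2.937×10⁻⁵ mol.
Φ = 8.303×10⁻⁸ mol / 2.937×10⁻⁵ mol photons = 0.00283.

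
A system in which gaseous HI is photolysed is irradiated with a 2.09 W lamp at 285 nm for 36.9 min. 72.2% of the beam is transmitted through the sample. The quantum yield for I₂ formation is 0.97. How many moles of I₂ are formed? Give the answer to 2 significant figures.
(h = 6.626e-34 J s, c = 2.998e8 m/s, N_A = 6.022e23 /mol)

0.0030 mol

Photon energy at 285 nm: hc/λ = (6.626e-34)(2.998e8)/(285e-9) = 6.970e-19 J.
Energy delivered: (2.09 W)(2214 s) = 4627 J.
Photons incident: 4627 / 6.970e-19 = 6.638e21, i.e. 6.638e21/6.022e23 = 0.01102 mol.
Fraction absorbed: 1 − 72.2/100 = 0.2780.
Photons absorbed: 0.2780 × 0.01102 = 0.003064 mol.
Product: Φ × n_abs = 0.97 × 0.003064 = 0.002972 mol.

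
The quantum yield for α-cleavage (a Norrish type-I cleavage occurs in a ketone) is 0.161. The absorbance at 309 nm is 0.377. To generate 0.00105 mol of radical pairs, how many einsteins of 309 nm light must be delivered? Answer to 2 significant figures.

Photons that must be absorbed: 0.00105 / 0.161 = 0.006522 mol.
Fraction absorbed: 1 − 10^(−0.377) = 0.5802.
Incident photons needed: 0.006522 / 0.5802 = 0.01124 mol.

0.011 einstein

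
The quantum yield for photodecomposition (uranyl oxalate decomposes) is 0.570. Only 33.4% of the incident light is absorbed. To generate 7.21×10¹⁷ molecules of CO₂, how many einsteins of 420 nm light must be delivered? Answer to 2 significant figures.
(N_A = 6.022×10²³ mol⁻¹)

Product: 7.21×10¹⁷ / 6.022×10²³ = 1.197×10⁻⁶ mol.
Photons that must be absorbed: 1.197×10⁻⁶ / 0.570 = 2.100×10⁻⁶ mol.
Incident photons needed: 2.100×10⁻⁶ / 0.334 = 6.287×10⁻⁶ mol.

6.3×10⁻⁶ einstein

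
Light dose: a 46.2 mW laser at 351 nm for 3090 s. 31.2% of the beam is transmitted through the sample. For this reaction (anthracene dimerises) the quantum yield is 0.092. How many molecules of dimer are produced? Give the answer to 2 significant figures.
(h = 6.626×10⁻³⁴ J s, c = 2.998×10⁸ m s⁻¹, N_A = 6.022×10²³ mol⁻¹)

Photon energy at 351 nm: hc/λ = (6.626×10⁻³⁴)(2.998×10⁸)/(351×10⁻⁹) = 5.659×10⁻¹⁹ J.
Energy delivered: (46.2 mW)(3090 s) = 142.8 J.
Photons incident: 142.8 / 5.659×10⁻¹⁹ = 2.523×10²⁰, i.e. 2.523×10²⁰/6.022×10²³ = 4.190×10⁻⁴ mol.
Fraction absorbed: 1 − 31.2/100 = 0.6880.
Photons absorbed: 0.6880 × 4.190×10⁻⁴ = 2.883×10⁻⁴ mol.
Product: Φ × n_abs = 0.092 × 2.883×10⁻⁴ = 2.652×10⁻⁵ mol.
As a count: 2.652×10⁻⁵ × 6.022×10²³ = 1.6×10¹⁹.

1.6×10¹⁹ molecules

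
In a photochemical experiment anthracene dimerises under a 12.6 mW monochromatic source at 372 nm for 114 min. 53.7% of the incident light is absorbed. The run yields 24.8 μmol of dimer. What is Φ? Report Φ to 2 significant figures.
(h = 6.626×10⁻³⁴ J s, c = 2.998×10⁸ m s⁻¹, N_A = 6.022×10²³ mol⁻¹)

Product: 24.8 μmol = 2.48×10⁻⁵ mol.
Photon energy at 372 nm: hc/λ = (6.626×10⁻³⁴)(2.998×10⁸)/(372×10⁻⁹) = 5.340×10⁻¹⁹ J.
Energy delivered: (12.6 mW)(6840 s) = 86.18 J.
Photons incident: 86.18 / 5.340×10⁻¹⁹ = 1.614×10²⁰, i.e. 1.614×10²⁰/6.022×10²³ = 2.680×10⁻⁴ mol.
Photons absorbed: 0.537 × 2.680×10⁻⁴ = 1.439×10⁻⁴ mol.
Φ = 2.48×10⁻⁵ mol / 1.439×10⁻⁴ mol photons = 0.17.

Φ = 0.17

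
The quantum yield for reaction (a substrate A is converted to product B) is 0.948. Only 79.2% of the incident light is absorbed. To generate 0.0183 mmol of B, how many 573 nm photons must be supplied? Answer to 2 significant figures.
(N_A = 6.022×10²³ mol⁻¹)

Product: 0.0183 mmol = 1.83×10⁻⁵ mol.
Photons that must be absorbed: 1.83×10⁻⁵ / 0.948 = 1.930×10⁻⁵ mol.
Incident photons needed: 1.930×10⁻⁵ / 0.792 = 2.437×10⁻⁵ mol.
Photon count: 2.437×10⁻⁵ × 6.022×10²³ = 1.5×10¹⁹.

1.5×10¹⁹ photons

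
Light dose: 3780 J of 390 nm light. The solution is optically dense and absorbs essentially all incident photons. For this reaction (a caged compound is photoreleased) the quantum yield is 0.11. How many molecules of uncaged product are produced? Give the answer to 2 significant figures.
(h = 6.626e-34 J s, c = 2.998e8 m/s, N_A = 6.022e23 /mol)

Photon energy at 390 nm: hc/λ = (6.626e-34)(2.998e8)/(390e-9) = 5.094e-19 J.
Photons incident: 3780 / 5.094e-19 = 7.420e21, i.e. 7.420e21/6.022e23 = 0.01232 mol.
Product: Φ × n_abs = 0.11 × 0.01232 = 0.001355 mol.
As a count: 0.001355 × 6.022e23 = 8.2e20.

8.2e20 molecules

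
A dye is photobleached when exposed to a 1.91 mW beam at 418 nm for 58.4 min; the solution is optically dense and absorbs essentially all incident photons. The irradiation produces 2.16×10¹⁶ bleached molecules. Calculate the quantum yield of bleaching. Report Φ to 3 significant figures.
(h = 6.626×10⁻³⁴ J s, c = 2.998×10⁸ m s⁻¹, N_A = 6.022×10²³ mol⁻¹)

Product: 2.16×10¹⁶ / 6.022×10²³ = 3.587×10⁻⁸ mol.
Photon energy at 418 nm: hc/λ = (6.626×10⁻³⁴)(2.998×10⁸)/(418×10⁻⁹) = 4.752×10⁻¹⁹ J.
Energy delivered: (1.91 mW)(3504 s) = 6.693 J.
Photons incident: 6.693 / 4.752×10⁻¹⁹ = 1.408×10¹⁹, i.e. 1.408×10¹⁹/6.022×10²³ = 2.338×10⁻⁵ mol.
Φ = 3.587×10⁻⁸ mol / 2.338×10⁻⁵ mol photons = 0.00153.

Φ = 0.00153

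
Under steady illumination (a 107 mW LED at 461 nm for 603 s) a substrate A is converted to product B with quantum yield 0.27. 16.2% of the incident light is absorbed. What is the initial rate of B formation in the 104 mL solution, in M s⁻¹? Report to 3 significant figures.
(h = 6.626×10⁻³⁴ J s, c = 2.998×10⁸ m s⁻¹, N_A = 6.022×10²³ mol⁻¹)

1.73×10⁻⁷ M s⁻¹

Photon energy at 461 nm: hc/λ = (6.626×10⁻³⁴)(2.998×10⁸)/(461×10⁻⁹) = 4.309×10⁻¹⁹ J.
Energy delivered: (107 mW)(603 s) = 64.52 J.
Photons incident: 64.52 / 4.309×10⁻¹⁹ = 1.497×10²⁰, i.e. 1.497×10²⁰/6.022×10²³ = 2.486×10⁻⁴ mol.
Photons absorbed: 0.162 × 2.486×10⁻⁴ = 4.027×10⁻⁵ mol.
Product formed: 0.27 × 4.027×10⁻⁵ = 1.087×10⁻⁵ mol.
Rate: 1.087×10⁻⁵ mol / (603 s × 0.104 L) = 1.73×10⁻⁷ M s⁻¹.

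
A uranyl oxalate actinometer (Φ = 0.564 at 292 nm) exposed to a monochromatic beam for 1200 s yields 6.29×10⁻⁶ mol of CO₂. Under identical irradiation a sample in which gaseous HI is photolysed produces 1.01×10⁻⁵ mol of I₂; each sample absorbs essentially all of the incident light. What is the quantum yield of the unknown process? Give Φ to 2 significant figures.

Photons absorbed by the actinometer: 6.29×10⁻⁶ / 0.564 = 1.115×10⁻⁵ mol.
Φ(unknown) = 1.01×10⁻⁵ / 1.115×10⁻⁵ = 0.91.

Φ = 0.91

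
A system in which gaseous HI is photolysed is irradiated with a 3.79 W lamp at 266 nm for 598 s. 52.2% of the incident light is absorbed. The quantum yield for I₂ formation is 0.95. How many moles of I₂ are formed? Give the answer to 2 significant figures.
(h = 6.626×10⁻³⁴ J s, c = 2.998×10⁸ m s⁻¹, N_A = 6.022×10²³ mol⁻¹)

0.0025 mol

Photon energy at 266 nm: hc/λ = (6.626×10⁻³⁴)(2.998×10⁸)/(266×10⁻⁹) = 7.468×10⁻¹⁹ J.
Energy delivered: (3.79 W)(598 s) = 2266 J.
Photons incident: 2266 / 7.468×10⁻¹⁹ = 3.034×10²¹, i.e. 3.034×10²¹/6.022×10²³ = 0.005038 mol.
Photons absorbed: 0.522 × 0.005038 = 0.002630 mol.
Product: Φ × n_abs = 0.95 × 0.002630 = 0.002499 mol.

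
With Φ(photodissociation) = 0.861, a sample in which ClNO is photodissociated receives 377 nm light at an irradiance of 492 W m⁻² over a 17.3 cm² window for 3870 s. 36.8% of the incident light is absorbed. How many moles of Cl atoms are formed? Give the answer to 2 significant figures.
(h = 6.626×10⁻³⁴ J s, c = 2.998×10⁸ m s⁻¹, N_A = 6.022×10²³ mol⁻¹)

Photon energy at 377 nm: hc/λ = (6.626×10⁻³⁴)(2.998×10⁸)/(377×10⁻⁹) = 5.269×10⁻¹⁹ J.
Energy delivered: (492 W m⁻²)(17.3×10⁻⁴ m²)(3870 s) = 3294 J.
Photons incident: 3294 / 5.269×10⁻¹⁹ = 6.252×10²¹, i.e. 6.252×10²¹/6.022×10²³ = 0.01038 mol.
Photons absorbed: 0.368 × 0.01038 = 0.003820 mol.
Product: Φ × n_abs = 0.861 × 0.003820 = 0.003289 mol.

0.0033 mol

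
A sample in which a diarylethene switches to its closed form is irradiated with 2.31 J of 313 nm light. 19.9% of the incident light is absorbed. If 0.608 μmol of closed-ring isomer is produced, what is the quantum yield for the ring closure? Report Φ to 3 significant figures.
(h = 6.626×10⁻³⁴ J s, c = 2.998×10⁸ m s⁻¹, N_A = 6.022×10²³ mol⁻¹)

Φ = 0.505

Product: 0.608 μmol = 6.08×10⁻⁷ mol.
Photon energy at 313 nm: hc/λ = (6.626×10⁻³⁴)(2.998×10⁸)/(313×10⁻⁹) = 6.347×10⁻¹⁹ J.
Photons incident: 2.31 / 6.347×10⁻¹⁹ = 3.640×10¹⁸, i.e. 3.640×10¹⁸/6.022×10²³ = 6.045×10⁻⁶ mol.
Photons absorbed: 0.199 × 6.045×10⁻⁶ = 1.203×10⁻⁶ mol.
Φ = 6.08×10⁻⁷ mol / 1.203×10⁻⁶ mol photons = 0.505.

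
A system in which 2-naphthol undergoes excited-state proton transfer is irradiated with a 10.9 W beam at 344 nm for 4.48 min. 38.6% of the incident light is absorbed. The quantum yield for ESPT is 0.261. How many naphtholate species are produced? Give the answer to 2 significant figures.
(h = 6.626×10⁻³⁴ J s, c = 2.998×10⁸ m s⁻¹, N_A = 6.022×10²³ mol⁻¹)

Photon energy at 344 nm: hc/λ = (6.626×10⁻³⁴)(2.998×10⁸)/(344×10⁻⁹) = 5.775×10⁻¹⁹ J.
Energy delivered: (10.9 W)(268.8 s) = 2930 J.
Photons incident: 2930 / 5.775×10⁻¹⁹ = 5.074×10²¹, i.e. 5.074×10²¹/6.022×10²³ = 0.008426 mol.
Photons absorbed: 0.386 × 0.008426 = 0.003252 mol.
Product: Φ × n_abs = 0.261 × 0.003252 = 8.488×10⁻⁴ mol.
As a count: 8.488×10⁻⁴ × 6.022×10²³ = 5.1×10²⁰.

5.1×10²⁰ species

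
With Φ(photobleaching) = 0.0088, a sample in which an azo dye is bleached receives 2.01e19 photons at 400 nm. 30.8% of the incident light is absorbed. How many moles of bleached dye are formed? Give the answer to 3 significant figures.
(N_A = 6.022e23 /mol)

9.05e-8 mol

Moles of photons: 2.01e19 / 6.022e23 = 3.338e-5 mol.
Photons absorbed: 0.308 × 3.338e-5 = 1.028e-5 mol.
Product: Φ × n_abs = 0.0088 × 1.028e-5 = 9.046e-8 mol.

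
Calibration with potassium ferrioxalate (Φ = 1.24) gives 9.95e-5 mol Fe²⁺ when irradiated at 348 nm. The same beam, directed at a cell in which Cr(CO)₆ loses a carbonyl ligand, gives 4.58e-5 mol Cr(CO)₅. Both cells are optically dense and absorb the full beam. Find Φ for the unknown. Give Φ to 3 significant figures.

Φ = 0.571

Photons absorbed by the actinometer: 9.95e-5 / 1.24 = 8.024e-5 mol.
Φ(unknown) = 4.58e-5 / 8.024e-5 = 0.571.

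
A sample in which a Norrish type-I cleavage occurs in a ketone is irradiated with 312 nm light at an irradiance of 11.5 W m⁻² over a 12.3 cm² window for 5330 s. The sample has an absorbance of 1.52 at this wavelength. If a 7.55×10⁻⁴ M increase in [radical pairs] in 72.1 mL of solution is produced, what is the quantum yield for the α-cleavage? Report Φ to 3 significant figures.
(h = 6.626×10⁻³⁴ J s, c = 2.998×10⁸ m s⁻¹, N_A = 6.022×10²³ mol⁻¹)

Product: (7.55×10⁻⁴ M)(0.0721 L) = 5.444×10⁻⁵ mol.
Photon energy at 312 nm: hc/λ = (6.626×10⁻³⁴)(2.998×10⁸)/(312×10⁻⁹) = 6.367×10⁻¹⁹ J.
Energy delivered: (11.5 W m⁻²)(12.3×10⁻⁴ m²)(5330 s) = 75.39 J.
Photons incident: 75.39 / 6.367×10⁻¹⁹ = 1.184×10²⁰, i.e. 1.184×10²⁰/6.022×10²³ = 1.966×10⁻⁴ mol.
Fraction absorbed: 1 − 10^(−1.52) = 0.9698.
Photons absorbed: 0.9698 × 1.966×10⁻⁴ = 1.907×10⁻⁴ mol.
Φ = 5.444×10⁻⁵ mol / 1.907×10⁻⁴ mol photons = 0.285.

Φ = 0.285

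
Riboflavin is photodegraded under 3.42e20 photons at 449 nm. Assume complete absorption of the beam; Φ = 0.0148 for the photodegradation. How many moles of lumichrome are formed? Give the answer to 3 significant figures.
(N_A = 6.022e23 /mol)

Moles of photons: 3.42e20 / 6.022e23 = 5.679e-4 mol.
Product: Φ × n_abs = 0.0148 × 5.679e-4 = 8.405e-6 mol.

8.41e-6 mol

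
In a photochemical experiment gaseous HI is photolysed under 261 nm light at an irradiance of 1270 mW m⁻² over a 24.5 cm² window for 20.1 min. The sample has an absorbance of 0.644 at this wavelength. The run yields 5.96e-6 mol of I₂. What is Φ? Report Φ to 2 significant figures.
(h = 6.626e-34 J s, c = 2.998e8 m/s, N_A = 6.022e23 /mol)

Photon energy at 261 nm: hc/λ = (6.626e-34)(2.998e8)/(261e-9) = 7.611e-19 J.
Energy delivered: (1270 mW m⁻²)(24.5e-4 m²)(1206 s) = 3.752 J.
Photons incident: 3.752 / 7.611e-19 = 4.930e18, i.e. 4.930e18/6.022e23 = 8.187e-6 mol.
Fraction absorbed: 1 − 10^(−0.644) = 0.7730.
Photons absorbed: 0.7730 × 8.187e-6 = 6.329e-6 mol.
Φ = 5.96e-6 mol / 6.329e-6 mol photons = 0.94.

Φ = 0.94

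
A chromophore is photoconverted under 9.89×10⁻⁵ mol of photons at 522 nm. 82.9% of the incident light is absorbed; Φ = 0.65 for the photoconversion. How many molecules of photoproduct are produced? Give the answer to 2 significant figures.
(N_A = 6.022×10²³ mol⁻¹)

3.2×10¹⁹ molecules

Photons absorbed: 0.829 × 9.89×10⁻⁵ = 8.199×10⁻⁵ mol.
Product: Φ × n_abs = 0.65 × 8.199×10⁻⁵ = 5.329×10⁻⁵ mol.
As a count: 5.329×10⁻⁵ × 6.022×10²³ = 3.2×10¹⁹.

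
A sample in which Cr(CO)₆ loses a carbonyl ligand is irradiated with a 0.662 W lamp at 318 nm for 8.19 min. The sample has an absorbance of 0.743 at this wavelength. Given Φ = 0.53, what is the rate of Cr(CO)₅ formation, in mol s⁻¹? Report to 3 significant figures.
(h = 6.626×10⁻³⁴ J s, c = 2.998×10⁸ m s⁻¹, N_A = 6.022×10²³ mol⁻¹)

7.64×10⁻⁷ mol s⁻¹

Photon energy at 318 nm: hc/λ = (6.626×10⁻³⁴)(2.998×10⁸)/(318×10⁻⁹) = 6.247×10⁻¹⁹ J.
Energy delivered: (0.662 W)(491.4 s) = 325.3 J.
Photons incident: 325.3 / 6.247×10⁻¹⁹ = 5.207×10²⁰, i.e. 5.207×10²⁰/6.022×10²³ = 8.647×10⁻⁴ mol.
Fraction absorbed: 1 − 10^(−0.743) = 0.8193.
Photons absorbed: 0.8193 × 8.647×10⁻⁴ = 7.084×10⁻⁴ mol.
Product formed: 0.53 × 7.084×10⁻⁴ = 3.755×10⁻⁴ mol.
Rate: 3.755×10⁻⁴ / 491.4 s = 7.64×10⁻⁷ mol s⁻¹.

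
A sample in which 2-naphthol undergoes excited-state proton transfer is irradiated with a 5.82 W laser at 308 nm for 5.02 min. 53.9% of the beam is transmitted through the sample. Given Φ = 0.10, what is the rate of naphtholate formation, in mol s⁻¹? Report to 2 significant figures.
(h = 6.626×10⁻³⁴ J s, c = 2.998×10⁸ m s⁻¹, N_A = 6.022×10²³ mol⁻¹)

6.9×10⁻⁷ mol s⁻¹

Photon energy at 308 nm: hc/λ = (6.626×10⁻³⁴)(2.998×10⁸)/(308×10⁻⁹) = 6.450×10⁻¹⁹ J.
Energy delivered: (5.82 W)(301.2 s) = 1753 J.
Photons incident: 1753 / 6.450×10⁻¹⁹ = 2.718×10²¹, i.e. 2.718×10²¹/6.022×10²³ = 0.004513 mol.
Fraction absorbed: 1 − 53.9/100 = 0.4610.
Photons absorbed: 0.4610 × 0.004513 = 0.002080 mol.
Product formed: 0.10 × 0.002080 = 2.080×10⁻⁴ mol.
Rate: 2.080×10⁻⁴ / 301.2 s = 6.9×10⁻⁷ mol s⁻¹.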